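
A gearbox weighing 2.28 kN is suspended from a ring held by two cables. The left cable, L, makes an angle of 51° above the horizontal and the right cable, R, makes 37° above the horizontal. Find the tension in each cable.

ΣF_x = 0: −T_L·cos51° + T_R·cos37° = 0 → T_R = 0.787995·T_L.
ΣF_y = 0: T_L·sin51° + T_R·sin37° = 2.28.
Substitute: T_L·(0.777146 + 0.787995·0.601815) = 2.28 → T_L = 1.822 kN.
Then T_R = 0.787995 × 1.822 = 1.436 kN.

T_L = 1.822 kN, T_R = 1.436 kN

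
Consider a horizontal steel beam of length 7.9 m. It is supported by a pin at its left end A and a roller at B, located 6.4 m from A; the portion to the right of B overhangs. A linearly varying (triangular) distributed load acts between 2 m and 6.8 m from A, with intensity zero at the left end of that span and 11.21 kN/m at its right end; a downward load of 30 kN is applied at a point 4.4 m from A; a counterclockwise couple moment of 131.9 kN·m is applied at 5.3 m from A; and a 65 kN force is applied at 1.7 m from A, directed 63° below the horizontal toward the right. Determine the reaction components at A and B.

Resultant of the triangular load: ½ × 11.21 × 4.8 = 26.904 kN, acting at 5.2 m from A (one-third of the span from the peak).
Taking moments about A: B_y·6.4 − (½·11.21·4.8)·5.2 − 30·4.4 + 131.9 − 65·sin63°·1.7 = 0 → B_y = 238.457/6.4 = 37.2589 ≈ 37.26 kN.
ΣF_y = 0: A_y + 37.2589 − ½·11.21·4.8 − 30 − 65·sin63° = 0 → A_y = 77.56 kN.
ΣF_x = 0: A_x + 65·cos63° = 0 → A_x = -29.51 kN.

A_x = -29.51 kN, A_y = 77.56 kN, B_y = 37.26 kN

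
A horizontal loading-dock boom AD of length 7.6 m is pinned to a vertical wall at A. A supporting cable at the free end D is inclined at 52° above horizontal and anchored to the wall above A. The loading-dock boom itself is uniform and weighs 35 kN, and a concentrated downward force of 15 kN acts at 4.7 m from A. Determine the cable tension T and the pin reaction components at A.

T = 33.98 kN, A_x = 20.92 kN, A_y = 23.22 kN

ΣM about A: T·sin52°·7.6 − 35·3.8 − 15·4.7 = 0 → T = 203.5/(7.6·0.788011) = 33.9796 ≈ 33.98 kN.
ΣF_x = 0: A_x − T·cos52° = 0 → A_x = 33.9796 × 0.615661 = 20.92 kN.
ΣF_y = 0: A_y + T·sin52° − 35 − 15 = 0 → A_y = 50 − 33.9796 × 0.788011 = 23.22 kN.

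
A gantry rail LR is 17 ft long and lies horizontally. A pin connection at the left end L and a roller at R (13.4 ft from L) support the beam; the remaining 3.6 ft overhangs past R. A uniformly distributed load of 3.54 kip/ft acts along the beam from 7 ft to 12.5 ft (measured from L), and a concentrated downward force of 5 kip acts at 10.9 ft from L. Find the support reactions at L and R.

Resultant of the distributed load: 3.54 × 5.5 = 19.47 kip at 9.75 ft from L.
Moments about L: R_y·13.4 − (3.54·5.5)·9.75 − 5·10.9 = 0 → R_y = 244.3325/13.4 = 18.2338 ≈ 18.23 kip.
ΣF_y = 0: L_y + 18.2338 − 3.54·5.5 − 5 = 0 → L_y = 6.236 kip.
ΣF_x = 0: no horizontal applied forces, so L_x = 0.

L_x = 0, L_y = 6.236 kip, R_y = 18.23 kip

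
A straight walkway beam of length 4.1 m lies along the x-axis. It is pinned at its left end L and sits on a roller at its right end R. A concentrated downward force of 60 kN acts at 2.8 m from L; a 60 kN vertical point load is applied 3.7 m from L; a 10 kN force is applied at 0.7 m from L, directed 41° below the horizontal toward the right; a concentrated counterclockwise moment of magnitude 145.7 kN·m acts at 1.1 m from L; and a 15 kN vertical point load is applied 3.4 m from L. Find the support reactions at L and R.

Moments about L: R_y·4.1 − 60·2.8 − 60·3.7 − 10·sin41°·0.7 + 145.7 − 15·3.4 = 0 → R_y = 299.892/4.1 = 73.1444 ≈ 73.14 kN.
ΣF_y = 0: L_y + 73.1444 − 60 − 60 − 10·sin41° − 15 = 0 → L_y = 68.42 kN.
ΣF_x = 0: L_x + 10·cos41° = 0 → L_x = -7.547 kN.

L_x = -7.547 kN, L_y = 68.42 kN, R_y = 73.14 kN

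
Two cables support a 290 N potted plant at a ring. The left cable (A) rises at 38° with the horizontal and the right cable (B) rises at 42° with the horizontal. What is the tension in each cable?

T_A = 218.8 N, T_B = 232.0 N

ΣF_x = 0: −T_A·cos38° + T_B·cos42° = 0 → T_B = 1.06037·T_A.
ΣF_y = 0: T_A·sin38° + T_B·sin42° = 290.
Substitute: T_A·(0.615661 + 1.06037·0.669131) = 290 → T_A = 218.837 ≈ 218.8 N.
Then T_B = 1.06037 × 218.837 = 232.0 N.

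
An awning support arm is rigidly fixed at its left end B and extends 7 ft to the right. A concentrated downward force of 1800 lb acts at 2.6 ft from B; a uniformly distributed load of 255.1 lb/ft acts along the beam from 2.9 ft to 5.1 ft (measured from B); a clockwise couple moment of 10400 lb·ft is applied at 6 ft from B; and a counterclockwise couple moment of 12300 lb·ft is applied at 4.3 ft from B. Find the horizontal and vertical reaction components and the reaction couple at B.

Resultant of the distributed load: 255.1 × 2.2 = 561.22 lb at 4 ft from B.
ΣF_x = 0: B_x = 0.
ΣF_y = 0: B_y − 1800 − 255.1·2.2 = 0 → B_y = 2361 lb.
ΣM about B: M_B − 1800·2.6 − (255.1·2.2)·4 − 10400 + 12300 = 0 → M_B = 5025 lb·ft.

B_x = 0, B_y = 2361 lb, M_B = 5025 lb·ft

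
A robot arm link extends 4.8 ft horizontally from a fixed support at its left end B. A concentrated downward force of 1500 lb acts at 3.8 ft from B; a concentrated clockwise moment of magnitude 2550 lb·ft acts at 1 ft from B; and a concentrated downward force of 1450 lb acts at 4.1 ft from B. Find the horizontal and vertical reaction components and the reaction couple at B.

ΣF_x = 0: B_x = 0.
ΣF_y = 0: B_y − 1500 − 1450 = 0 → B_y = 2950 lb.
ΣM about B: M_B − 1500·3.8 − 2550 − 1450·4.1 = 0 → M_B = 14200 lb·ft.

B_x = 0, B_y = 2950 lb, M_B = 14200 lb·ft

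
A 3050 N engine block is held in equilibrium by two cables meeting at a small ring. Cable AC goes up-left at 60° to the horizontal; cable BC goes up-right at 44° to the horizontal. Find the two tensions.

ΣF_x = 0: −T_AC·cos60° + T_BC·cos44° = 0 → T_BC = 0.695082·T_AC.
ΣF_y = 0: T_AC·sin60° + T_BC·sin44° = 3050.
Substitute: T_AC·(0.866025 + 0.695082·0.694658) = 3050 → T_AC = 2261.15 ≈ 2261 N.
Then T_BC = 0.695082 × 2261.15 = 1572 N.

T_AC = 2261 N, T_BC = 1572 N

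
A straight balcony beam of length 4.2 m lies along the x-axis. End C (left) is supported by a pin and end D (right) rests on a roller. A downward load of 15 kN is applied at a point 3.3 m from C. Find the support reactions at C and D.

C_x = 0, C_y = 3.214 kN, D_y = 11.79 kN

ΣM about C: D_y·4.2 − 15·3.3 = 0 → D_y = 49.5/4.2 = 11.7857 ≈ 11.79 kN.
ΣF_y = 0: C_y + 11.7857 − 15 = 0 → C_y = 3.214 kN.
ΣF_x = 0: no horizontal applied forces, so C_x = 0.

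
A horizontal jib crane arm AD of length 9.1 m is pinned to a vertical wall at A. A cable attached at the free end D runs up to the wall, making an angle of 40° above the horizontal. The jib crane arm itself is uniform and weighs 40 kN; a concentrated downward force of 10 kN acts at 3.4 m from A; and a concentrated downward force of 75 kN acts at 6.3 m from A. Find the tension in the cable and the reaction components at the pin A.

T = 117.7 kN, A_x = 90.17 kN, A_y = 49.34 kN

ΣM about A: T·sin40°·9.1 − 40·4.55 − 10·3.4 − 75·6.3 = 0 → T = 688.5/(9.1·0.642788) = 117.705 ≈ 117.7 kN.
ΣF_x = 0: A_x − T·cos40° = 0 → A_x = 117.705 × 0.766044 = 90.17 kN.
ΣF_y = 0: A_y + T·sin40° − 40 − 10 − 75 = 0 → A_y = 125 − 117.705 × 0.642788 = 49.34 kN.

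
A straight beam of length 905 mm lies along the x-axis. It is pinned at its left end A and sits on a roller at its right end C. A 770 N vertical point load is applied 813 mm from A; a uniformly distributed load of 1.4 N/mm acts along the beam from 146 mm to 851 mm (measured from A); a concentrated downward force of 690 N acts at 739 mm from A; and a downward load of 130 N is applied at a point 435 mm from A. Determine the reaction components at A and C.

Resultant of the distributed load: 1.4 × 705 = 987 N at 498.5 mm from A.
ΣM about A: C_y·905 − 770·813 − (1.4·705)·498.5 − 690·739 − 130·435 = 0 → C_y = 1684489.5/905 = 1861.31 ≈ 1861 N.
ΣF_y = 0: A_y + 1861.31 − 770 − 1.4·705 − 690 − 130 = 0 → A_y = 715.7 N.
ΣF_x = 0: no horizontal applied forces, so A_x = 0.

A_x = 0, A_y = 715.7 N, C_y = 1861 N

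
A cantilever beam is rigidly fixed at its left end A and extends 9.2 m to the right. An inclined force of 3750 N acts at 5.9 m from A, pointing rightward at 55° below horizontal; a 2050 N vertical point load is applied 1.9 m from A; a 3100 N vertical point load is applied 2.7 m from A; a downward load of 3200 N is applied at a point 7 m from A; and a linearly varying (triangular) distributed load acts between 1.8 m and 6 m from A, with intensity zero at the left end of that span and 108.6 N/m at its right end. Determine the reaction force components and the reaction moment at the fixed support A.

Resultant of the triangular load: ½ × 108.6 × 4.2 = 228.06 N, acting at 4.6 m from A (one-third of the span from the peak).
ΣF_x = 0: A_x + 3750·cos55° = 0 → A_x = -2151 N.
ΣF_y = 0: A_y − 3750·sin55° − 2050 − 3100 − 3200 − ½·108.6·4.2 = 0 → A_y = 11650 N.
ΣM about A: M_A − 3750·sin55°·5.9 − 2050·1.9 − 3100·2.7 − 3200·7 − (½·108.6·4.2)·4.6 = 0 → M_A = 53840 N·m.

A_x = -2151 N, A_y = 11650 N, M_A = 53840 N·m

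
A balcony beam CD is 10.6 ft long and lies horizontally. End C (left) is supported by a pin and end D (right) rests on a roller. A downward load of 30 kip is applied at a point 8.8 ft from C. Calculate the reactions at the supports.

C_x = 0, C_y = 5.094 kip, D_y = 24.91 kip

ΣM about C: D_y·10.6 − 30·8.8 = 0 → D_y = 264/10.6 = 24.9057 ≈ 24.91 kip.
ΣF_y = 0: C_y + 24.9057 − 30 = 0 → C_y = 5.094 kip.
ΣF_x = 0: no horizontal applied forces, so C_x = 0.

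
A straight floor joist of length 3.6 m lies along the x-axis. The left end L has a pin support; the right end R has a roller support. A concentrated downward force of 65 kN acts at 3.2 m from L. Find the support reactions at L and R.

L_x = 0, L_y = 7.222 kN, R_y = 57.78 kN

Moments about L: R_y·3.6 − 65·3.2 = 0 → R_y = 208/3.6 = 57.7778 ≈ 57.78 kN.
ΣF_y = 0: L_y + 57.7778 − 65 = 0 → L_y = 7.222 kN.
ΣF_x = 0: no horizontal applied forces, so L_x = 0.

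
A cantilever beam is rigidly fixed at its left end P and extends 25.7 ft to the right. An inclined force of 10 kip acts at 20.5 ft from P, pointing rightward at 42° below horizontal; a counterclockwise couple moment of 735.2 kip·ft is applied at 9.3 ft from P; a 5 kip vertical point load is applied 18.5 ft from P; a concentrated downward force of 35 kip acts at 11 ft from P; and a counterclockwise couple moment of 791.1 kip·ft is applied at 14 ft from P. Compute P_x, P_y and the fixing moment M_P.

P_x = -7.431 kip, P_y = 46.69 kip, M_P = -911.6 kip·ft

ΣF_x = 0: P_x + 10·cos42° = 0 → P_x = -7.431 kip.
ΣF_y = 0: P_y − 10·sin42° − 5 − 35 = 0 → P_y = 46.69 kip.
ΣM about P: M_P − 10·sin42°·20.5 + 735.2 − 5·18.5 − 35·11 + 791.1 = 0 → M_P = -911.6 kip·ft.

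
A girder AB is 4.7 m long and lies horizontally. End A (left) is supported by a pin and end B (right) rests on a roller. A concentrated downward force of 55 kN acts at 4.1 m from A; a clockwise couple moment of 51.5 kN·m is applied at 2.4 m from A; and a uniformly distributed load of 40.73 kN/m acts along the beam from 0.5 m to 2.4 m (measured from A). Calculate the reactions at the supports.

A_x = 0, A_y = 49.58 kN, B_y = 82.81 kN

Resultant of the distributed load: 40.73 × 1.9 = 77.387 kN at 1.45 m from A.
Taking moments about A: B_y·4.7 − 55·4.1 − 51.5 − (40.73·1.9)·1.45 = 0 → B_y = 389.21115/4.7 = 82.8109 ≈ 82.81 kN.
ΣF_y = 0: A_y + 82.8109 − 55 − 40.73·1.9 = 0 → A_y = 49.58 kN.
ΣF_x = 0: no horizontal applied forces, so A_x = 0.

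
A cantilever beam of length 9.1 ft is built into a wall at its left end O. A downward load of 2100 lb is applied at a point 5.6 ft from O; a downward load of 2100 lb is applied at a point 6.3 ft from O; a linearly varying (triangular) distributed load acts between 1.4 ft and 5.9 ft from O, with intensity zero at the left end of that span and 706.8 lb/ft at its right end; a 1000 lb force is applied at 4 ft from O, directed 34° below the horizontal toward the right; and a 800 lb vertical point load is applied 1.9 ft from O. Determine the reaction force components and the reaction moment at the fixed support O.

Resultant of the triangular load: ½ × 706.8 × 4.5 = 1590.3 lb, acting at 4.4 ft from O (one-third of the span from the peak).
ΣF_x = 0: O_x + 1000·cos34° = 0 → O_x = -829.0 lb.
ΣF_y = 0: O_y − 2100 − 2100 − ½·706.8·4.5 − 1000·sin34° − 800 = 0 → O_y = 7149 lb.
ΣM about O: M_O − 2100·5.6 − 2100·6.3 − (½·706.8·4.5)·4.4 − 1000·sin34°·4 − 800·1.9 = 0 → M_O = 35740 lb·ft.

O_x = -829.0 lb, O_y = 7149 lb, M_O = 35740 lb·ft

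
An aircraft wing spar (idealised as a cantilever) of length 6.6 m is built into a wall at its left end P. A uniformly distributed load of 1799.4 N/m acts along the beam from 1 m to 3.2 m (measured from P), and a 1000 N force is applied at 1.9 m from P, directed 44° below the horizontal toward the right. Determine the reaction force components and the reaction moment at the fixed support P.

P_x = -719.3 N, P_y = 4653 N, M_P = 9633 N·m

Resultant of the distributed load: 1799.4 × 2.2 = 3958.68 N at 2.1 m from P.
ΣF_x = 0: P_x + 1000·cos44° = 0 → P_x = -719.3 N.
ΣF_y = 0: P_y − 1799.4·2.2 − 1000·sin44° = 0 → P_y = 4653 N.
ΣM about P: M_P − (1799.4·2.2)·2.1 − 1000·sin44°·1.9 = 0 → M_P = 9633 N·m.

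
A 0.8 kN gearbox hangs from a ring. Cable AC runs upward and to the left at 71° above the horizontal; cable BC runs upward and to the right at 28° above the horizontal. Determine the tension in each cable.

T_AC = 0.7152 kN, T_BC = 0.2637 kN

ΣF_x = 0: −T_AC·cos71° + T_BC·cos28° = 0 → T_BC = 0.368729·T_AC.
ΣF_y = 0: T_AC·sin71° + T_BC·sin28° = 0.8.
Substitute: T_AC·(0.945519 + 0.368729·0.469472) = 0.8 → T_AC = 0.715162 ≈ 0.7152 kN.
Then T_BC = 0.368729 × 0.715162 = 0.2637 kN.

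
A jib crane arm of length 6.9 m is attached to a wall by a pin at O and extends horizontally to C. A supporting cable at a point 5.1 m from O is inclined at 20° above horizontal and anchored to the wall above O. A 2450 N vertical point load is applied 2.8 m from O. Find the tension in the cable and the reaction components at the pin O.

T = 3933 N, O_x = 3696 N, O_y = 1105 N

ΣM about O: T·sin20°·5.1 − 2450·2.8 = 0 → T = 6860/(5.1·0.34202) = 3932.81 ≈ 3933 N.
ΣF_x = 0: O_x − T·cos20° = 0 → O_x = 3932.81 × 0.939693 = 3696 N.
ΣF_y = 0: O_y + T·sin20° − 2450 = 0 → O_y = 2450 − 3932.81 × 0.34202 = 1105 N.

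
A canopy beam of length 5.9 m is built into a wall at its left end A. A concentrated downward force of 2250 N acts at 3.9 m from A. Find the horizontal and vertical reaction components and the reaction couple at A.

A_x = 0, A_y = 2250 N, M_A = 8775 N·m

ΣF_x = 0: A_x = 0.
ΣF_y = 0: A_y − 2250 = 0 → A_y = 2250 N.
ΣM about A: M_A − 2250·3.9 = 0 → M_A = 8775 N·m.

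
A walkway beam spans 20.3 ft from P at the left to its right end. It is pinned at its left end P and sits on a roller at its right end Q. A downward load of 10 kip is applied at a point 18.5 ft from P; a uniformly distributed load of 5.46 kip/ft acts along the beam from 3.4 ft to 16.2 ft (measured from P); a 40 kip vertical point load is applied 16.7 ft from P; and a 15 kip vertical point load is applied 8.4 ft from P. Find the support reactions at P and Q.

P_x = 0, P_y = 52.92 kip, Q_y = 81.97 kip

Resultant of the distributed load: 5.46 × 12.8 = 69.888 kip at 9.8 ft from P.
Moments about P: Q_y·20.3 − 10·18.5 − (5.46·12.8)·9.8 − 40·16.7 − 15·8.4 = 0 → Q_y = 1663.9024/20.3 = 81.9656 ≈ 81.97 kip.
ΣF_y = 0: P_y + 81.9656 − 10 − 5.46·12.8 − 40 − 15 = 0 → P_y = 52.92 kip.
ΣF_x = 0: no horizontal applied forces, so P_x = 0.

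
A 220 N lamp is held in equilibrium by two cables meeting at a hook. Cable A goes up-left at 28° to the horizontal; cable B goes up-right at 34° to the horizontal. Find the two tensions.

ΣF_x = 0: −T_A·cos28° + T_B·cos34° = 0 → T_B = 1.06503·T_A.
ΣF_y = 0: T_A·sin28° + T_B·sin34° = 220.
Substitute: T_A·(0.469472 + 1.06503·0.559193) = 220 → T_A = 206.567 ≈ 206.6 N.
Then T_B = 1.06503 × 206.567 = 220.0 N.

T_A = 206.6 N, T_B = 220.0 N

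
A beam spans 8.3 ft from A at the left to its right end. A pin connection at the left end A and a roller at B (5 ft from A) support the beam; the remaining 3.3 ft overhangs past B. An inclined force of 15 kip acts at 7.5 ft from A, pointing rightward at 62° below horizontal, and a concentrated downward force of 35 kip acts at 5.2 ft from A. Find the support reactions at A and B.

A_x = -7.042 kip, A_y = -8.022 kip, B_y = 56.27 kip

Taking moments about A: B_y·5 − 15·sin62°·7.5 − 35·5.2 = 0 → B_y = 281.332/5 = 56.2664 ≈ 56.27 kip.
ΣF_y = 0: A_y + 56.2664 − 15·sin62° − 35 = 0 → A_y = -8.022 kip.
ΣF_x = 0: A_x + 15·cos62° = 0 → A_x = -7.042 kip.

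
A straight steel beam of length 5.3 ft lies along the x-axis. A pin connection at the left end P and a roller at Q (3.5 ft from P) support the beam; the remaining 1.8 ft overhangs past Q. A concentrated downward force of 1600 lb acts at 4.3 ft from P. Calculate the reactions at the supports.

ΣM about P: Q_y·3.5 − 1600·4.3 = 0 → Q_y = 6880/3.5 = 1965.71 ≈ 1966 lb.
ΣF_y = 0: P_y + 1965.71 − 1600 = 0 → P_y = -365.7 lb.
ΣF_x = 0: no horizontal applied forces, so P_x = 0.

P_x = 0, P_y = -365.7 lb, Q_y = 1966 lb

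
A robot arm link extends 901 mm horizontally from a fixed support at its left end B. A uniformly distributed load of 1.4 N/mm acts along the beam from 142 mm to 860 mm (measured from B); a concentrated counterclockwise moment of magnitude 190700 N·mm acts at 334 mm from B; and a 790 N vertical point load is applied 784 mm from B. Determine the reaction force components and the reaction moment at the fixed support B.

Resultant of the distributed load: 1.4 × 718 = 1005.2 N at 501 mm from B.
ΣF_x = 0: B_x = 0.
ΣF_y = 0: B_y − 1.4·718 − 790 = 0 → B_y = 1795 N.
ΣM about B: M_B − (1.4·718)·501 + 190700 − 790·784 = 0 → M_B = 932300 N·mm.

B_x = 0, B_y = 1795 N, M_B = 932300 N·mm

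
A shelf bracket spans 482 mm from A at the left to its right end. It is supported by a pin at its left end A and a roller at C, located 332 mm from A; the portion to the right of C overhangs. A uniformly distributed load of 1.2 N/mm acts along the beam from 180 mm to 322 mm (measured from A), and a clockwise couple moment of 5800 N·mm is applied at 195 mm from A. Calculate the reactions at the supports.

Resultant of the distributed load: 1.2 × 142 = 170.4 N at 251 mm from A.
ΣM about A: C_y·332 − (1.2·142)·251 − 5800 = 0 → C_y = 48570.4/332 = 146.296 ≈ 146.3 N.
ΣF_y = 0: A_y + 146.296 − 1.2·142 = 0 → A_y = 24.10 N.
ΣF_x = 0: no horizontal applied forces, so A_x = 0.

A_x = 0, A_y = 24.10 N, C_y = 146.3 N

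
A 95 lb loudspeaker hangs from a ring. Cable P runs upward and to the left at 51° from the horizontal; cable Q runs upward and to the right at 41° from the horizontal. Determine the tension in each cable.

T_P = 71.74 lb, T_Q = 59.82 lb

ΣF_x = 0: −T_P·cos51° + T_Q·cos41° = 0 → T_Q = 0.833858·T_P.
ΣF_y = 0: T_P·sin51° + T_Q·sin41° = 95.
Substitute: T_P·(0.777146 + 0.833858·0.656059) = 95 → T_P = 71.7411 ≈ 71.74 lb.
Then T_Q = 0.833858 × 71.7411 = 59.82 lb.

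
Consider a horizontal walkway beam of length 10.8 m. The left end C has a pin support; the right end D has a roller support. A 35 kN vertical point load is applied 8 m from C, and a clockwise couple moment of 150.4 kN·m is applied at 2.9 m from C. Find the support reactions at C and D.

C_x = 0, C_y = -4.852 kN, D_y = 39.85 kN

ΣM about C: D_y·10.8 − 35·8 − 150.4 = 0 → D_y = 430.4/10.8 = 39.8519 ≈ 39.85 kN.
ΣF_y = 0: C_y + 39.8519 − 35 = 0 → C_y = -4.852 kN.
ΣF_x = 0: no horizontal applied forces, so C_x = 0.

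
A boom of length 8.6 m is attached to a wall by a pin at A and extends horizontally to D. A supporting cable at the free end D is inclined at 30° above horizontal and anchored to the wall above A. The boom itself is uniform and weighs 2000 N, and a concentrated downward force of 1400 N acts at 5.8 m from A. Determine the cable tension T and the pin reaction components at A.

T = 3888 N, A_x = 3367 N, A_y = 1456 N

ΣM about A: T·sin30°·8.6 − 2000·4.3 − 1400·5.8 = 0 → T = 16720/(8.6·0.5) = 3888.37 ≈ 3888 N.
ΣF_x = 0: A_x − T·cos30° = 0 → A_x = 3888.37 × 0.866025 = 3367 N.
ΣF_y = 0: A_y + T·sin30° − 2000 − 1400 = 0 → A_y = 3400 − 3888.37 × 0.5 = 1456 N.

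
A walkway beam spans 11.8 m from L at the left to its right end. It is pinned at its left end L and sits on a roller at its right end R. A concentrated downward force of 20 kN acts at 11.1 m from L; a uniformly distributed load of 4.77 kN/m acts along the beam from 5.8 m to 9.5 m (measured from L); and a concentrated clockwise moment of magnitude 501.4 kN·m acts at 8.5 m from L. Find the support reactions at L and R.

L_x = 0, L_y = -35.10 kN, R_y = 72.75 kN

Resultant of the distributed load: 4.77 × 3.7 = 17.649 kN at 7.65 m from L.
ΣM about L: R_y·11.8 − 20·11.1 − (4.77·3.7)·7.65 − 501.4 = 0 → R_y = 858.41485/11.8 = 72.747 ≈ 72.75 kN.
ΣF_y = 0: L_y + 72.747 − 20 − 4.77·3.7 = 0 → L_y = -35.10 kN.
ΣF_x = 0: no horizontal applied forces, so L_x = 0.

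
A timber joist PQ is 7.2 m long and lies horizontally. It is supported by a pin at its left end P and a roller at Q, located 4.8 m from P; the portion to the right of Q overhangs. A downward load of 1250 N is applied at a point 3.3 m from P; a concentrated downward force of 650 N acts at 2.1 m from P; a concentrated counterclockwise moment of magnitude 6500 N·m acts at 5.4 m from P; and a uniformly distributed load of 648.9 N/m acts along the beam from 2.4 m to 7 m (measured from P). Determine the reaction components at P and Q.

P_x = 0, P_y = 2173 N, Q_y = 2712 N

Resultant of the distributed load: 648.9 × 4.6 = 2984.94 N at 4.7 m from P.
ΣM about P: Q_y·4.8 − 1250·3.3 − 650·2.1 + 6500 − (648.9·4.6)·4.7 = 0 → Q_y = 13019.218/4.8 = 2712.34 ≈ 2712 N.
ΣF_y = 0: P_y + 2712.34 − 1250 − 650 − 648.9·4.6 = 0 → P_y = 2173 N.
ΣF_x = 0: no horizontal applied forces, so P_x = 0.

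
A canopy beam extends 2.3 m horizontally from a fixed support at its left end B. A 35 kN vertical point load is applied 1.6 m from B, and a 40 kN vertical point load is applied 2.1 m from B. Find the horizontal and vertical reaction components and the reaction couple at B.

ΣF_x = 0: B_x = 0.
ΣF_y = 0: B_y − 35 − 40 = 0 → B_y = 75.00 kN.
ΣM about B: M_B − 35·1.6 − 40·2.1 = 0 → M_B = 140.0 kN·m.

B_x = 0, B_y = 75.00 kN, M_B = 140.0 kN·m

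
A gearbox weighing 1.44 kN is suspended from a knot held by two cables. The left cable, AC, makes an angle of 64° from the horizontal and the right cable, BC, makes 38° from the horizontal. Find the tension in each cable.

T_AC = 1.160 kN, T_BC = 0.6454 kN

ΣF_x = 0: −T_AC·cos64° + T_BC·cos38° = 0 → T_BC = 0.556301·T_AC.
ΣF_y = 0: T_AC·sin64° + T_BC·sin38° = 1.44.
Substitute: T_AC·(0.898794 + 0.556301·0.615661) = 1.44 → T_AC = 1.16009 ≈ 1.160 kN.
Then T_BC = 0.556301 × 1.16009 = 0.6454 kN.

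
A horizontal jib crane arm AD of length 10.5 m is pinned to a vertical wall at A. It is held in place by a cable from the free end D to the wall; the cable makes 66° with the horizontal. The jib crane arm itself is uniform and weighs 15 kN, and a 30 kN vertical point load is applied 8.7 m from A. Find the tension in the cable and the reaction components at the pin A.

ΣM about A: T·sin66°·10.5 − 15·5.25 − 30·8.7 = 0 → T = 339.75/(10.5·0.913545) = 35.4193 ≈ 35.42 kN.
ΣF_x = 0: A_x − T·cos66° = 0 → A_x = 35.4193 × 0.406737 = 14.41 kN.
ΣF_y = 0: A_y + T·sin66° − 15 − 30 = 0 → A_y = 45 − 35.4193 × 0.913545 = 12.64 kN.

T = 35.42 kN, A_x = 14.41 kN, A_y = 12.64 kN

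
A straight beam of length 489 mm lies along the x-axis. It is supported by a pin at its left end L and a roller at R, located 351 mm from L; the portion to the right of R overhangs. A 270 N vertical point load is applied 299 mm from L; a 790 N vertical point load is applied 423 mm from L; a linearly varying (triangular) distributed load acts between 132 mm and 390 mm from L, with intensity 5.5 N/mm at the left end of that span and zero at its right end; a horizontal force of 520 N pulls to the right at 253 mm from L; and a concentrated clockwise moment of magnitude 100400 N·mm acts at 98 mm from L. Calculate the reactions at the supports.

Resultant of the triangular load: ½ × 5.5 × 258 = 709.5 N, acting at 218 mm from L (one-third of the span from the peak).
Moments about L: R_y·351 − 270·299 − 790·423 − (½·5.5·258)·218 − 100400 = 0 → R_y = 669971/351 = 1908.75 ≈ 1909 N.
ΣF_y = 0: L_y + 1908.75 − 270 − 790 − ½·5.5·258 = 0 → L_y = -139.2 N.
ΣF_x = 0: L_x + 520 = 0 → L_x = -520.0 N.

L_x = -520.0 N, L_y = -139.2 N, R_y = 1909 N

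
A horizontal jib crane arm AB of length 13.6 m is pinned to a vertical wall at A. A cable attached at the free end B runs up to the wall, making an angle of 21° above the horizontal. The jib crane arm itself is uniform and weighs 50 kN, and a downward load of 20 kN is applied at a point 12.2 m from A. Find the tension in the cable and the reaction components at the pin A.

T = 119.8 kN, A_x = 111.9 kN, A_y = 27.06 kN

ΣM about A: T·sin21°·13.6 − 50·6.8 − 20·12.2 = 0 → T = 584/(13.6·0.358368) = 119.824 ≈ 119.8 kN.
ΣF_x = 0: A_x − T·cos21° = 0 → A_x = 119.824 × 0.93358 = 111.9 kN.
ΣF_y = 0: A_y + T·sin21° − 50 − 20 = 0 → A_y = 70 − 119.824 × 0.358368 = 27.06 kN.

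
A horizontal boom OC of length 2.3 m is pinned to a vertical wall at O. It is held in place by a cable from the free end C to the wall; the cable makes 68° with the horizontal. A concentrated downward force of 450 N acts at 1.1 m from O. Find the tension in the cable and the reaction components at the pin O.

ΣM about O: T·sin68°·2.3 − 450·1.1 = 0 → T = 495/(2.3·0.927184) = 232.119 ≈ 232.1 N.
ΣF_x = 0: O_x − T·cos68° = 0 → O_x = 232.119 × 0.374607 = 86.95 N.
ΣF_y = 0: O_y + T·sin68° − 450 = 0 → O_y = 450 − 232.119 × 0.927184 = 234.8 N.

T = 232.1 N, O_x = 86.95 N, O_y = 234.8 N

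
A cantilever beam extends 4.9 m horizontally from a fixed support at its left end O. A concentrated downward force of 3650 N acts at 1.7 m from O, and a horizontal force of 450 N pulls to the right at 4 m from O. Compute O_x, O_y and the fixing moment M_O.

ΣF_x = 0: O_x + 450 = 0 → O_x = -450.0 N.
ΣF_y = 0: O_y − 3650 = 0 → O_y = 3650 N.
ΣM about O: M_O − 3650·1.7 = 0 → M_O = 6205 N·m.

O_x = -450.0 N, O_y = 3650 N, M_O = 6205 N·m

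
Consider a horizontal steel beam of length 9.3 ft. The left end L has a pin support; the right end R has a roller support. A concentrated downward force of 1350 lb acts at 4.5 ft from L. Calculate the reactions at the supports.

L_x = 0, L_y = 696.8 lb, R_y = 653.2 lb

ΣM about L: R_y·9.3 − 1350·4.5 = 0 → R_y = 6075/9.3 = 653.226 ≈ 653.2 lb.
ΣF_y = 0: L_y + 653.226 − 1350 = 0 → L_y = 696.8 lb.
ΣF_x = 0: no horizontal applied forces, so L_x = 0.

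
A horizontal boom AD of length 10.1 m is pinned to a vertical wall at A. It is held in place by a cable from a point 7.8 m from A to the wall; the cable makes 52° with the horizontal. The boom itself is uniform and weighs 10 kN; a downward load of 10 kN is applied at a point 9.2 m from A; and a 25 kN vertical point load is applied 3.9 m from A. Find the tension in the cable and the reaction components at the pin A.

ΣM about A: T·sin52°·7.8 − 10·5.05 − 10·9.2 − 25·3.9 = 0 → T = 240/(7.8·0.788011) = 39.0467 ≈ 39.05 kN.
ΣF_x = 0: A_x − T·cos52° = 0 → A_x = 39.0467 × 0.615661 = 24.04 kN.
ΣF_y = 0: A_y + T·sin52° − 10 − 10 − 25 = 0 → A_y = 45 − 39.0467 × 0.788011 = 14.23 kN.

T = 39.05 kN, A_x = 24.04 kN, A_y = 14.23 kN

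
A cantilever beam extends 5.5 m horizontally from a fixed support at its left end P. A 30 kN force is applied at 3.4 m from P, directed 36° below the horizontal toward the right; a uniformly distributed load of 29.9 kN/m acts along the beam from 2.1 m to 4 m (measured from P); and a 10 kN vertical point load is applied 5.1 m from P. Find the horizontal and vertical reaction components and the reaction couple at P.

P_x = -24.27 kN, P_y = 84.44 kN, M_P = 284.2 kN·m

Resultant of the distributed load: 29.9 × 1.9 = 56.81 kN at 3.05 m from P.
ΣF_x = 0: P_x + 30·cos36° = 0 → P_x = -24.27 kN.
ΣF_y = 0: P_y − 30·sin36° − 29.9·1.9 − 10 = 0 → P_y = 84.44 kN.
ΣM about P: M_P − 30·sin36°·3.4 − (29.9·1.9)·3.05 − 10·5.1 = 0 → M_P = 284.2 kN·m.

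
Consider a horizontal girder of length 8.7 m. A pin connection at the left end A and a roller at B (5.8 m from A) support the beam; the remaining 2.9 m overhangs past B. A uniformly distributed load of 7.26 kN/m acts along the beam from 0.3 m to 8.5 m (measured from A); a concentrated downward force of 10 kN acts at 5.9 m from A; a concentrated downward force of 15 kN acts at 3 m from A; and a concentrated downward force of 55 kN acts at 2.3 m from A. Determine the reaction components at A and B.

Resultant of the distributed load: 7.26 × 8.2 = 59.532 kN at 4.4 m from A.
Moments about A: B_y·5.8 − (7.26·8.2)·4.4 − 10·5.9 − 15·3 − 55·2.3 = 0 → B_y = 492.4408/5.8 = 84.9036 ≈ 84.90 kN.
ΣF_y = 0: A_y + 84.9036 − 7.26·8.2 − 10 − 15 − 55 = 0 → A_y = 54.63 kN.
ΣF_x = 0: no horizontal applied forces, so A_x = 0.

A_x = 0, A_y = 54.63 kN, B_y = 84.90 kN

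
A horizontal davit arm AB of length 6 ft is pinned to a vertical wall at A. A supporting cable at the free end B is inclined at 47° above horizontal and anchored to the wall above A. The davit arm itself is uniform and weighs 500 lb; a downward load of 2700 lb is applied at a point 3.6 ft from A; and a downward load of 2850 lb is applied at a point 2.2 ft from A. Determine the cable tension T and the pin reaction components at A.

ΣM about A: T·sin47°·6 − 500·3 − 2700·3.6 − 2850·2.2 = 0 → T = 17490/(6·0.731354) = 3985.76 ≈ 3986 lb.
ΣF_x = 0: A_x − T·cos47° = 0 → A_x = 3985.76 × 0.681998 = 2718 lb.
ΣF_y = 0: A_y + T·sin47° − 500 − 2700 − 2850 = 0 → A_y = 6050 − 3985.76 × 0.731354 = 3135 lb.

T = 3986 lb, A_x = 2718 lb, A_y = 3135 lb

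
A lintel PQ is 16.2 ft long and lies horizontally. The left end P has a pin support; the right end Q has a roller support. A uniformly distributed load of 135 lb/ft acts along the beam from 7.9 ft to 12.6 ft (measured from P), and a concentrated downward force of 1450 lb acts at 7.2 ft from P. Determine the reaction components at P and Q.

Resultant of the distributed load: 135 × 4.7 = 634.5 lb at 10.25 ft from P.
ΣM about P: Q_y·16.2 − (135·4.7)·10.25 − 1450·7.2 = 0 → Q_y = 16943.625/16.2 = 1045.9 ≈ 1046 lb.
ΣF_y = 0: P_y + 1045.9 − 135·4.7 − 1450 = 0 → P_y = 1039 lb.
ΣF_x = 0: no horizontal applied forces, so P_x = 0.

P_x = 0, P_y = 1039 lb, Q_y = 1046 lb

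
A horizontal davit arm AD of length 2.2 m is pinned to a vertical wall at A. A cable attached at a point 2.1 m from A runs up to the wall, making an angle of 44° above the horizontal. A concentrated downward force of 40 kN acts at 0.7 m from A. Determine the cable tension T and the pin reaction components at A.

T = 19.19 kN, A_x = 13.81 kN, A_y = 26.67 kN

ΣM about A: T·sin44°·2.1 − 40·0.7 = 0 → T = 28/(2.1·0.694658) = 19.1941 ≈ 19.19 kN.
ΣF_x = 0: A_x − T·cos44° = 0 → A_x = 19.1941 × 0.71934 = 13.81 kN.
ΣF_y = 0: A_y + T·sin44° − 40 = 0 → A_y = 40 − 19.1941 × 0.694658 = 26.67 kN.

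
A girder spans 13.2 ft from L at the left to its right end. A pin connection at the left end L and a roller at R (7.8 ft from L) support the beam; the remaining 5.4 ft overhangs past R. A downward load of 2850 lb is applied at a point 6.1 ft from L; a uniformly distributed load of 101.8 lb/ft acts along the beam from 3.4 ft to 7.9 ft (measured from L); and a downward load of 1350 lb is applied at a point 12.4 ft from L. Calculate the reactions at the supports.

Resultant of the distributed load: 101.8 × 4.5 = 458.1 lb at 5.65 ft from L.
ΣM about L: R_y·7.8 − 2850·6.1 − (101.8·4.5)·5.65 − 1350·12.4 = 0 → R_y = 36713.265/7.8 = 4706.83 ≈ 4707 lb.
ΣF_y = 0: L_y + 4706.83 − 2850 − 101.8·4.5 − 1350 = 0 → L_y = -48.73 lb.
ΣF_x = 0: no horizontal applied forces, so L_x = 0.

L_x = 0, L_y = -48.73 lb, R_y = 4707 lb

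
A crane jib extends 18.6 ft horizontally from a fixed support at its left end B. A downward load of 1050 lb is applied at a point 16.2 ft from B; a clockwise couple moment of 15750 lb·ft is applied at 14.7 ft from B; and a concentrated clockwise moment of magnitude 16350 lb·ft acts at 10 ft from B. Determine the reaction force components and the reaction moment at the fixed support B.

B_x = 0, B_y = 1050 lb, M_B = 49110 lb·ft

ΣF_x = 0: B_x = 0.
ΣF_y = 0: B_y − 1050 = 0 → B_y = 1050 lb.
ΣM about B: M_B − 1050·16.2 − 15750 − 16350 = 0 → M_B = 49110 lb·ft.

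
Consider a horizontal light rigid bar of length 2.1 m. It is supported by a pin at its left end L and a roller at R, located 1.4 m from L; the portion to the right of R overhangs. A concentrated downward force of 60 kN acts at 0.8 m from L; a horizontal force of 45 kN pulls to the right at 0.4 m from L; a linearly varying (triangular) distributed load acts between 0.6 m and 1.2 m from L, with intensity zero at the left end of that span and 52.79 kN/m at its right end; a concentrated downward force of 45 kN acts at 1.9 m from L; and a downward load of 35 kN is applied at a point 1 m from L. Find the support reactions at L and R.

L_x = -45.00 kN, L_y = 24.17 kN, R_y = 131.7 kN

Resultant of the triangular load: ½ × 52.79 × 0.6 = 15.837 kN, acting at 1 m from L (one-third of the span from the peak).
Moments about L: R_y·1.4 − 60·0.8 − (½·52.79·0.6)·1 − 45·1.9 − 35·1 = 0 → R_y = 184.337/1.4 = 131.669 ≈ 131.7 kN.
ΣF_y = 0: L_y + 131.669 − 60 − ½·52.79·0.6 − 45 − 35 = 0 → L_y = 24.17 kN.
ΣF_x = 0: L_x + 45 = 0 → L_x = -45.00 kN.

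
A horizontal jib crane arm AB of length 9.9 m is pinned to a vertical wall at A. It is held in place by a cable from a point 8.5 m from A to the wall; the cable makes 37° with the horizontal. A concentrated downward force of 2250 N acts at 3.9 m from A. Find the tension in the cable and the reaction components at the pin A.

ΣM about A: T·sin37°·8.5 − 2250·3.9 = 0 → T = 8775/(8.5·0.601815) = 1715.4 ≈ 1715 N.
ΣF_x = 0: A_x − T·cos37° = 0 → A_x = 1715.4 × 0.798636 = 1370 N.
ΣF_y = 0: A_y + T·sin37° − 2250 = 0 → A_y = 2250 − 1715.4 × 0.601815 = 1218 N.

T = 1715 N, A_x = 1370 N, A_y = 1218 N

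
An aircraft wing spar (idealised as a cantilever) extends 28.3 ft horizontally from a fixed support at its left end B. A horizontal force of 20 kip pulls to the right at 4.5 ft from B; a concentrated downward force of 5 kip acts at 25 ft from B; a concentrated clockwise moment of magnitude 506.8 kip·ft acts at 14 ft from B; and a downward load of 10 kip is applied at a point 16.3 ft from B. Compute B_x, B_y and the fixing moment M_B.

B_x = -20.00 kip, B_y = 15.00 kip, M_B = 794.8 kip·ft

ΣF_x = 0: B_x + 20 = 0 → B_x = -20.00 kip.
ΣF_y = 0: B_y − 5 − 10 = 0 → B_y = 15.00 kip.
ΣM about B: M_B − 5·25 − 506.8 − 10·16.3 = 0 → M_B = 794.8 kip·ft.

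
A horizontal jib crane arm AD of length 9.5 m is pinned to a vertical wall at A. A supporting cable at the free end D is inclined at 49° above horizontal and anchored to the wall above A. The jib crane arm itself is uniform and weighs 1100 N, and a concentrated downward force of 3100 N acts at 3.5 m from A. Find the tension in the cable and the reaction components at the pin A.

T = 2242 N, A_x = 1471 N, A_y = 2508 N

ΣM about A: T·sin49°·9.5 − 1100·4.75 − 3100·3.5 = 0 → T = 16075/(9.5·0.75471) = 2242.06 ≈ 2242 N.
ΣF_x = 0: A_x − T·cos49° = 0 → A_x = 2242.06 × 0.656059 = 1471 N.
ΣF_y = 0: A_y + T·sin49° − 1100 − 3100 = 0 → A_y = 4200 − 2242.06 × 0.75471 = 2508 N.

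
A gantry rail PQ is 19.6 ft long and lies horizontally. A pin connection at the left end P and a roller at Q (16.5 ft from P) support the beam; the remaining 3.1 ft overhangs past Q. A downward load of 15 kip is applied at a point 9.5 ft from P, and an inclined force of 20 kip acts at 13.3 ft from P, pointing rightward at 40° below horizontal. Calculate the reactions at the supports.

Moments about P: Q_y·16.5 − 15·9.5 − 20·sin40°·13.3 = 0 → Q_y = 313.482/16.5 = 18.9989 ≈ 19.00 kip.
ΣF_y = 0: P_y + 18.9989 − 15 − 20·sin40° = 0 → P_y = 8.857 kip.
ΣF_x = 0: P_x + 20·cos40° = 0 → P_x = -15.32 kip.

P_x = -15.32 kip, P_y = 8.857 kip, Q_y = 19.00 kip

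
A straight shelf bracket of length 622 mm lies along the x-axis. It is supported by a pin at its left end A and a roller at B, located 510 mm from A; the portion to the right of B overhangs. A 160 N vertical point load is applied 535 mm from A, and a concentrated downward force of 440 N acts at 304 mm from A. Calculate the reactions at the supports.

A_x = 0, A_y = 169.9 N, B_y = 430.1 N

Taking moments about A: B_y·510 − 160·535 − 440·304 = 0 → B_y = 219360/510 = 430.118 ≈ 430.1 N.
ΣF_y = 0: A_y + 430.118 − 160 − 440 = 0 → A_y = 169.9 N.
ΣF_x = 0: no horizontal applied forces, so A_x = 0.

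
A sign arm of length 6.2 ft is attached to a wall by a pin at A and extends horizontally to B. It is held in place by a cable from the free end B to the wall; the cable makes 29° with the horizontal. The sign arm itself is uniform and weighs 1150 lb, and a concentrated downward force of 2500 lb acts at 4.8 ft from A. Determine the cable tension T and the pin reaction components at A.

ΣM about A: T·sin29°·6.2 − 1150·3.1 − 2500·4.8 = 0 → T = 15565/(6.2·0.48481) = 5178.28 ≈ 5178 lb.
ΣF_x = 0: A_x − T·cos29° = 0 → A_x = 5178.28 × 0.87462 = 4529 lb.
ΣF_y = 0: A_y + T·sin29° − 1150 − 2500 = 0 → A_y = 3650 − 5178.28 × 0.48481 = 1140 lb.

T = 5178 lb, A_x = 4529 lb, A_y = 1140 lb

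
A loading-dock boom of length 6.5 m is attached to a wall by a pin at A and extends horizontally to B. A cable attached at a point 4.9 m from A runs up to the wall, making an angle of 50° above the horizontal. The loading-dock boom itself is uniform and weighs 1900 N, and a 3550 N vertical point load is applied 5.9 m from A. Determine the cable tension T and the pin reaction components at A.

ΣM about A: T·sin50°·4.9 − 1900·3.25 − 3550·5.9 = 0 → T = 27120/(4.9·0.766044) = 7225.03 ≈ 7225 N.
ΣF_x = 0: A_x − T·cos50° = 0 → A_x = 7225.03 × 0.642788 = 4644 N.
ΣF_y = 0: A_y + T·sin50° − 1900 − 3550 = 0 → A_y = 5450 − 7225.03 × 0.766044 = -84.69 N.

T = 7225 N, A_x = 4644 N, A_y = -84.69 N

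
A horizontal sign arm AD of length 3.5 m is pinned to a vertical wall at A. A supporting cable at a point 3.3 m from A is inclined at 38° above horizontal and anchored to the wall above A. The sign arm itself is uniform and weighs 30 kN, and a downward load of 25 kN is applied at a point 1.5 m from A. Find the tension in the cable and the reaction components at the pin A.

ΣM about A: T·sin38°·3.3 − 30·1.75 − 25·1.5 = 0 → T = 90/(3.3·0.615661) = 44.2983 ≈ 44.30 kN.
ΣF_x = 0: A_x − T·cos38° = 0 → A_x = 44.2983 × 0.788011 = 34.91 kN.
ΣF_y = 0: A_y + T·sin38° − 30 − 25 = 0 → A_y = 55 − 44.2983 × 0.615661 = 27.73 kN.

T = 44.30 kN, A_x = 34.91 kN, A_y = 27.73 kN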